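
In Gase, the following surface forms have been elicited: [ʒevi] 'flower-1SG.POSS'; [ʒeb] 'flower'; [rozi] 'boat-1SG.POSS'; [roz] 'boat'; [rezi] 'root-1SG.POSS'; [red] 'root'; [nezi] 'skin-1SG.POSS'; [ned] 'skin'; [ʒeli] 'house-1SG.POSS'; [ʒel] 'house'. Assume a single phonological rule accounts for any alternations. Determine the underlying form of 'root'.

'root' shows [z] ~ [d] at the end of the stem ([rezi] vs [red]).
Compare 'boat', with invariant [z] in [rozi] and [roz]: an analysis with underlying /z/ and a rule producing [d] in isolation would wrongly predict alternation here too.
So /d/ is underlying, and a rule of intervocalic spirantization — voiced stops become fricatives between vowels — gives [z].
The underlying form of 'root' is therefore /red/.

/red/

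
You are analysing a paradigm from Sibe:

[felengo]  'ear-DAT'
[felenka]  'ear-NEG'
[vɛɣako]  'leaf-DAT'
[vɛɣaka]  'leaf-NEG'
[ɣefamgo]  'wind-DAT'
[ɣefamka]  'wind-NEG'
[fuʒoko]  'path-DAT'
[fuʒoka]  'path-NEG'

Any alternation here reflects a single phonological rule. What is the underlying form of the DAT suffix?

/-go/

The DAT morpheme has two allomorphs, [-go] and [-ko].
The NEG suffix, which begins with [k], is invariant after every stem; so [k] is not altered by any rule here.
So the underlying form is /-go/, and voiced stops become voiceless after a vowel.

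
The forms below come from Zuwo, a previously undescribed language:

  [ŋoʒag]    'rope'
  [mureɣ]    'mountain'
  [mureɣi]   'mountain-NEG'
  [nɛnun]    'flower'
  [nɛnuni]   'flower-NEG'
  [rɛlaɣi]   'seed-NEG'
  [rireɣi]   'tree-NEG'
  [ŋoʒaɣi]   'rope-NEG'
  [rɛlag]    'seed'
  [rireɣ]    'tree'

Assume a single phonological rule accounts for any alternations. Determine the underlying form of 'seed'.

The stem for 'seed' ends in [g] in [rɛlag] but [ɣ] in [rɛlaɣi].
If /ɣ/ were underlying and a rule turned it into [g] in isolation, 'tree' would also alternate; but it has [ɣ] in both [rireɣ] and [rireɣi].
So /g/ is underlying, and a rule of intervocalic spirantization — voiced stops become fricatives between vowels — gives [ɣ].

/rɛlag/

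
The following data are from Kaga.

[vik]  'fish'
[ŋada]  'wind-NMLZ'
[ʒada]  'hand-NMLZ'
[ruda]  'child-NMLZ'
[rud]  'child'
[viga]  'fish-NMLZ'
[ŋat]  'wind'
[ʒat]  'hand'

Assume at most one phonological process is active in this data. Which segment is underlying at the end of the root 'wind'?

The root 'wind' surfaces as [ŋada] and [ŋat], with a stem-final [d] ~ [t] alternation.
The stem 'child' ([ruda], [rud]) shows [d] unchanged in both environments, so [d] cannot be basic with [t] derived in isolation.
The alternation reflects intervocalic voicing: voiceless stops become voiced between vowels. /t/ is underlying.

/t/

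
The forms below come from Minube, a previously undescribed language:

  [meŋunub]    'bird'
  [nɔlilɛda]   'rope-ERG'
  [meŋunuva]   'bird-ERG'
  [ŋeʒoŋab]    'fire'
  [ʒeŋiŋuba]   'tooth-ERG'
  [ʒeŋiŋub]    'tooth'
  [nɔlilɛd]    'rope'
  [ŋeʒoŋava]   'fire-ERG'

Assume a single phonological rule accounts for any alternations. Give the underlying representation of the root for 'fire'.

/ŋeʒoŋav/

In [ŋeʒoŋab] and [ŋeʒoŋava] the final segment of 'fire' alternates: [b] ~ [v].
Compare 'tooth', with invariant [b] in [ʒeŋiŋub] and [ʒeŋiŋuba]: an analysis with underlying /b/ and a rule producing [v] before the ERG suffix would wrongly predict alternation here too.
Therefore /v/ is basic and [b] is derived by word-final hardening (voiced fricatives become stops word-finally).
The underlying form of 'fire' is therefore /ŋeʒoŋav/.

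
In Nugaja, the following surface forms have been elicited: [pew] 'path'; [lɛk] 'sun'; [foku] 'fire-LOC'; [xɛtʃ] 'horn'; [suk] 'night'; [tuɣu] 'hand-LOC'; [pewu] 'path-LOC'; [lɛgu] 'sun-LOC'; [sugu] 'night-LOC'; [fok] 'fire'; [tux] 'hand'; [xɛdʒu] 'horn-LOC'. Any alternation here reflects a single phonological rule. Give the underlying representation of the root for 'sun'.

'sun' shows [k] ~ [g] at the end of the stem ([lɛk] vs [lɛgu]).
But 'fire' keeps [k] in both environments ([fok], [foku]), so there is no rule changing /k/ to [g] before the LOC suffix.
The alternation reflects word-final obstruent devoicing: voiced obstruents become voiceless word-finally. /g/ is underlying.

/lɛg/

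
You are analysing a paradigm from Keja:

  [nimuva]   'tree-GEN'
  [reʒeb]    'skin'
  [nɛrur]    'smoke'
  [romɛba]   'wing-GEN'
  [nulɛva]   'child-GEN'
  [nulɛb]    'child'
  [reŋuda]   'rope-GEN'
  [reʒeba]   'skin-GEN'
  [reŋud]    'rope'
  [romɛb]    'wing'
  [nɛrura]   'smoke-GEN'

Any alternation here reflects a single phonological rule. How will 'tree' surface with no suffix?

In [nulɛva] and [nulɛb] the final segment of 'child' alternates: [v] ~ [b].
Compare 'wing', with invariant [b] in [romɛba] and [romɛb]: an analysis with underlying /b/ and a rule producing [v] before the GEN suffix would wrongly predict alternation here too.
So /v/ is underlying, and a rule of word-final hardening — voiced fricatives become stops word-finally — gives [b].
From [nimuva] the stem 'tree' is /nimuv/; word-finally this yields [nimub].

[nimub]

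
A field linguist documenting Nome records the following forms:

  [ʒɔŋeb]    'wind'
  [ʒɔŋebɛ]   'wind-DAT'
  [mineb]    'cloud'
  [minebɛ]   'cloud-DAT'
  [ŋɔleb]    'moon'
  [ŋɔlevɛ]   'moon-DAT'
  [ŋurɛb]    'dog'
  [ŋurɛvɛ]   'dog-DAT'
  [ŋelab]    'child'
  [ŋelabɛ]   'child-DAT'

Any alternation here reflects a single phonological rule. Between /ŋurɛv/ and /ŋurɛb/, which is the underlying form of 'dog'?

/ŋurɛv/

The root 'dog' surfaces as [ŋurɛb] and [ŋurɛvɛ], with a stem-final [b] ~ [v] alternation.
But 'wind' keeps [b] in both environments ([ʒɔŋeb], [ʒɔŋebɛ]), so there is no rule changing /b/ to [v] before the DAT suffix.
So /v/ is underlying, and a rule of word-final hardening — voiced fricatives become stops word-finally — gives [b].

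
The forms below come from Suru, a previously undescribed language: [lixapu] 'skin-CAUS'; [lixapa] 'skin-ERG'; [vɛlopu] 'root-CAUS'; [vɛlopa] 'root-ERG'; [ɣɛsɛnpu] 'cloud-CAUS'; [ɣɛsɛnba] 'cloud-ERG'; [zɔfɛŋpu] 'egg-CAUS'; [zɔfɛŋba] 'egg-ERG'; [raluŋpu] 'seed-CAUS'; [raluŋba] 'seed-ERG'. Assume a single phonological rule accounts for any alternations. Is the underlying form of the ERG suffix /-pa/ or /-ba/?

The ERG morpheme has two allomorphs, [-ba] and [-pa].
By contrast the CAUS suffix keeps its initial [p] throughout — that segment must be underlying.
So the underlying form is /-ba/, and voiced stops become voiceless after a vowel.

/-ba/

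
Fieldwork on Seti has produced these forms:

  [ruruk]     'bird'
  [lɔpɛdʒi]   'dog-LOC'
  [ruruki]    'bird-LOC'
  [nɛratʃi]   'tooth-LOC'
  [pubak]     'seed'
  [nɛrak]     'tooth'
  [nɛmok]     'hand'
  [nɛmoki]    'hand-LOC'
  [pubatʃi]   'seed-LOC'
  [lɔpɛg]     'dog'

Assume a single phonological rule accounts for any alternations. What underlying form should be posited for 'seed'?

/pubatʃ/

The root 'seed' surfaces as [pubatʃi] and [pubak], with a stem-final [tʃ] ~ [k] alternation.
Compare 'bird', with invariant [k] in [ruruki] and [ruruk]: an analysis with underlying /k/ and a rule producing [tʃ] before the LOC suffix would wrongly predict alternation here too.
So /tʃ/ is underlying, and a rule of depalatalization — palato-alveolar /tʃ/ and /dʒ/ become [k] and [g] when no front vowel follows — gives [k].
Hence 'seed' is /pubatʃ/ underlyingly.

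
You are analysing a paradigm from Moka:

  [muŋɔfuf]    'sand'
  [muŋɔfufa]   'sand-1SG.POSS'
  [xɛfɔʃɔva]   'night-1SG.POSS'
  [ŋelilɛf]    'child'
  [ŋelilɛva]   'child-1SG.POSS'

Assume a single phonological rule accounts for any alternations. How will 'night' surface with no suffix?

In [ŋelilɛf] and [ŋelilɛva] the final segment of 'child' alternates: [f] ~ [v].
But 'sand' keeps [f] in both environments ([muŋɔfuf], [muŋɔfufa]), so there is no rule changing /f/ to [v] before the 1SG.POSS suffix.
The alternation reflects word-final obstruent devoicing: voiced obstruents become voiceless word-finally. /v/ is underlying.
From [xɛfɔʃɔva] the stem 'night' is /xɛfɔʃɔv/; word-finally this yields [xɛfɔʃɔf].

[xɛfɔʃɔf]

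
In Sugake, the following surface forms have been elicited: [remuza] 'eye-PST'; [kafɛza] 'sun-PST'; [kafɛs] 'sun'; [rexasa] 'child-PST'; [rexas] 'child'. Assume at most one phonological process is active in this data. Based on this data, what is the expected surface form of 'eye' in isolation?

[remus]

'sun' shows [z] ~ [s] at the end of the stem ([kafɛza] vs [kafɛs]).
If /s/ were underlying and a rule turned it into [z] before the PST suffix, 'child' would also alternate; but it has [s] in both [rexasa] and [rexas].
The underlying segment must be /z/; voiced obstruents become voiceless word-finally, yielding [s] there.
The one attested form of 'eye', [remuza], shows underlying /remuz/. Applying the same rule word-finally gives [remus].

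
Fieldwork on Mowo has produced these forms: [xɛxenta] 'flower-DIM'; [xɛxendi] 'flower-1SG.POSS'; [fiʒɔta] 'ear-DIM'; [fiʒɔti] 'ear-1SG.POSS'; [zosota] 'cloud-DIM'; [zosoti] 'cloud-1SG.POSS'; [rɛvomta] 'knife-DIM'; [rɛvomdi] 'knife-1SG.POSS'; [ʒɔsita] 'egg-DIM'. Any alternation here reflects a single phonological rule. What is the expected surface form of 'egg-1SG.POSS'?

The 1SG.POSS morpheme has two allomorphs, [-di] and [-ti].
By contrast the DIM suffix keeps its initial [t] throughout — that segment must be underlying.
The 1SG.POSS suffix is therefore /-di/ underlyingly, with post-vocalic devoicing: voiced stops become voiceless after a vowel.
After 'egg', which ends in a vowel, the suffix surfaces as [-ti], giving [ʒɔsiti].

[ʒɔsiti]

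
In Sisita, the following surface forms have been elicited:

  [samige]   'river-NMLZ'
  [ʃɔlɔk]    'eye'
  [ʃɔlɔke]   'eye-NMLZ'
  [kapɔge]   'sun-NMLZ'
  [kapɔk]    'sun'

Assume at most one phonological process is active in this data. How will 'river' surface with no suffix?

[samik]

The root 'sun' surfaces as [kapɔge] and [kapɔk], with a stem-final [g] ~ [k] alternation.
Compare 'eye', with invariant [k] in [ʃɔlɔke] and [ʃɔlɔk]: an analysis with underlying /k/ and a rule producing [g] before the NMLZ suffix would wrongly predict alternation here too.
So /g/ is underlying, and a rule of word-final obstruent devoicing — voiced obstruents become voiceless word-finally — gives [k].
From [samige] the stem 'river' is /samig/; word-finally this yields [samik].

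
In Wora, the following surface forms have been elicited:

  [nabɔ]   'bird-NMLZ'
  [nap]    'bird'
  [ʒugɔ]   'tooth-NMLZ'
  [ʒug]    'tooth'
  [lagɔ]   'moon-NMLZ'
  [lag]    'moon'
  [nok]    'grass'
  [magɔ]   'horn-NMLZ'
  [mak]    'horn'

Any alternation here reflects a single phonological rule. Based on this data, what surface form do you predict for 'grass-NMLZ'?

In [magɔ] and [mak] the final segment of 'horn' alternates: [g] ~ [k].
The stem 'tooth' ([ʒugɔ], [ʒug]) shows [g] unchanged in both environments, so [g] cannot be basic with [k] derived in isolation.
The underlying segment must be /k/; voiceless stops become voiced between vowels, yielding [g] there.
The one attested form of 'grass', [nok], shows underlying /nok/. Applying the same rule between vowels gives [nogɔ].

[nogɔ]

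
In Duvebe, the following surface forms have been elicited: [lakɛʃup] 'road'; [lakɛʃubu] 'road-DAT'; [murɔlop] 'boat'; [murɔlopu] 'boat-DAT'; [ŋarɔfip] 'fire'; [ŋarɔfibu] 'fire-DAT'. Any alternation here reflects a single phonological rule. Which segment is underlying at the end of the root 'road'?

In [lakɛʃup] and [lakɛʃubu] the final segment of 'road' alternates: [p] ~ [b].
But 'boat' keeps [p] in both environments ([murɔlop], [murɔlopu]), so there is no rule changing /p/ to [b] before the DAT suffix.
The alternation reflects word-final obstruent devoicing: voiced obstruents become voiceless word-finally. /b/ is underlying.

/b/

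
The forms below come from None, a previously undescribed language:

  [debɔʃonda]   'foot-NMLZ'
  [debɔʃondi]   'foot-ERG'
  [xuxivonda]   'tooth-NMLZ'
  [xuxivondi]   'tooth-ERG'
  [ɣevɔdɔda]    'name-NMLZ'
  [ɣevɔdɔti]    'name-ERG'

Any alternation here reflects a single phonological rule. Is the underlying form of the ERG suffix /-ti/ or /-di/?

The ERG suffix surfaces as [-di] and [-ti], depending on the final segment of the stem.
By contrast the NMLZ suffix keeps its initial [d] throughout — that segment must be underlying.
So the underlying form is /-ti/, and voiceless stops become voiced after a nasal.

/-ti/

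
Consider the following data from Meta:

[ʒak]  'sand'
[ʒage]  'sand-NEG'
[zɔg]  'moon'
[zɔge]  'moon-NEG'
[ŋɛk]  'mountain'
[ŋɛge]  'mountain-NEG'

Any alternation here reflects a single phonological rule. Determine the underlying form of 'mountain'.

/ŋɛk/

The root 'mountain' surfaces as [ŋɛk] and [ŋɛge], with a stem-final [k] ~ [g] alternation.
Compare 'moon', with invariant [g] in [zɔg] and [zɔge]: an analysis with underlying /g/ and a rule producing [k] in isolation would wrongly predict alternation here too.
The underlying segment must be /k/; voiceless stops become voiced between vowels, yielding [g] there.
Hence 'mountain' is /ŋɛk/ underlyingly.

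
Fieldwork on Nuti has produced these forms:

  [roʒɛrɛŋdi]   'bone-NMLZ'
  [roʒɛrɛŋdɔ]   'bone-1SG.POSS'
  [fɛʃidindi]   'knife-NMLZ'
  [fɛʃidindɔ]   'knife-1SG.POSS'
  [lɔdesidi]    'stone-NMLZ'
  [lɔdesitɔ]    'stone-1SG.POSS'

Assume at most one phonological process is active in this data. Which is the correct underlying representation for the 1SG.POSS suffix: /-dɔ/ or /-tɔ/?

The 1SG.POSS suffix surfaces as [-dɔ] and [-tɔ], depending on the final segment of the stem.
The NMLZ suffix, which begins with [d], is invariant after every stem; so [d] is not altered by any rule here.
The 1SG.POSS suffix is therefore /-tɔ/ underlyingly, with post-nasal voicing: voiceless stops become voiced after a nasal.

/-tɔ/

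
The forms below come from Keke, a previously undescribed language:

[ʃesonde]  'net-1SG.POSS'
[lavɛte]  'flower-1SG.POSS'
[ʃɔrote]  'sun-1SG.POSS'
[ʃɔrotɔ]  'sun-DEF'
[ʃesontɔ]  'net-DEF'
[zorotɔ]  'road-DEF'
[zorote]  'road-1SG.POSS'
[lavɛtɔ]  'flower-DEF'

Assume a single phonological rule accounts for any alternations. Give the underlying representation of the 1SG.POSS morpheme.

/-de/

The 1SG.POSS morpheme has two allomorphs, [-de] and [-te].
The DEF suffix, which begins with [t], is invariant after every stem; so [t] is not altered by any rule here.
The 1SG.POSS suffix is therefore /-de/ underlyingly, with post-vocalic devoicing: voiced stops become voiceless after a vowel.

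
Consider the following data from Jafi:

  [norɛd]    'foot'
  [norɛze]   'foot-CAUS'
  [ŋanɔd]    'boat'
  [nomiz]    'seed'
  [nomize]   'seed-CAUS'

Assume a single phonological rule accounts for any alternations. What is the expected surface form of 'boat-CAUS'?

The stem for 'foot' ends in [d] in [norɛd] but [z] in [norɛze].
Compare 'seed', with invariant [z] in [nomiz] and [nomize]: an analysis with underlying /z/ and a rule producing [d] in isolation would wrongly predict alternation here too.
The underlying segment must be /d/; voiced stops become fricatives between vowels, yielding [z] there.
The one attested form of 'boat', [ŋanɔd], shows underlying /ŋanɔd/. Applying the same rule between vowels gives [ŋanɔze].

[ŋanɔze]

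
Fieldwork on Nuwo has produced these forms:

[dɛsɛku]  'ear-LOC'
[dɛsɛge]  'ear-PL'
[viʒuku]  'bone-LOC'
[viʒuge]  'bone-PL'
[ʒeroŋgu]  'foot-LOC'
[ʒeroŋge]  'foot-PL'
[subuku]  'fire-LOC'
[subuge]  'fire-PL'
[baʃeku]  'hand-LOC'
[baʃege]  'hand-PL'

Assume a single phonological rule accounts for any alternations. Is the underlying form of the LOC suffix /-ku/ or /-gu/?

The LOC morpheme has two allomorphs, [-gu] and [-ku].
By contrast the PL suffix keeps its initial [g] throughout — that segment must be underlying.
The LOC suffix is therefore /-ku/ underlyingly, with post-nasal voicing: voiceless stops become voiced after a nasal.

/-ku/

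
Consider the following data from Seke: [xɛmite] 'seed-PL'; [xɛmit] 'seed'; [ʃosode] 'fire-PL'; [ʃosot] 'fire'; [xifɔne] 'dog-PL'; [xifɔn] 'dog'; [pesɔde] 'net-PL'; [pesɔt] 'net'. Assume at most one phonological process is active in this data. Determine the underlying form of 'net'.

'net' shows [d] ~ [t] at the end of the stem ([pesɔde] vs [pesɔt]).
Compare 'seed', with invariant [t] in [xɛmite] and [xɛmit]: an analysis with underlying /t/ and a rule producing [d] before the PL suffix would wrongly predict alternation here too.
So /d/ is underlying, and a rule of word-final obstruent devoicing — voiced obstruents become voiceless word-finally — gives [t].

/pesɔd/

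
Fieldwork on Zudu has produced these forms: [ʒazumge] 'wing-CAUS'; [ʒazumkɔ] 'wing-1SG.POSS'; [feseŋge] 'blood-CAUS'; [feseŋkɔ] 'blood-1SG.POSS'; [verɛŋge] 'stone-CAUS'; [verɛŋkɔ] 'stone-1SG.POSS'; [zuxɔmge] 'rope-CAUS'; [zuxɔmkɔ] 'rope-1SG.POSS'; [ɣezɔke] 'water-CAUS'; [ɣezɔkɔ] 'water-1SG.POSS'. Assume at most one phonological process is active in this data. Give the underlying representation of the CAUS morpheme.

/-ge/

The CAUS morpheme has two allomorphs, [-ge] and [-ke].
By contrast the 1SG.POSS suffix keeps its initial [k] throughout — that segment must be underlying.
The CAUS suffix is therefore /-ge/ underlyingly, with post-vocalic devoicing: voiced stops become voiceless after a vowel.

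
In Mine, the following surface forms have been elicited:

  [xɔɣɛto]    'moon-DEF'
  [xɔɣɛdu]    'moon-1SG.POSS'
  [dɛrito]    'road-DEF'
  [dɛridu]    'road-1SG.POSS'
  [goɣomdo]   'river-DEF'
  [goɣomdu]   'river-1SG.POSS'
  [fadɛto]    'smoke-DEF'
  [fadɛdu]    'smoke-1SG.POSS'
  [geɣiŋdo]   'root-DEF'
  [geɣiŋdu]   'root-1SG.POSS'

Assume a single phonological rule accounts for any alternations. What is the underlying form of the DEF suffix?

/-to/

The DEF suffix surfaces as [-do] and [-to], depending on the final segment of the stem.
The 1SG.POSS suffix, which begins with [d], is invariant after every stem; so [d] is not altered by any rule here.
The DEF suffix is therefore /-to/ underlyingly, with post-nasal voicing: voiceless stops become voiced after a nasal.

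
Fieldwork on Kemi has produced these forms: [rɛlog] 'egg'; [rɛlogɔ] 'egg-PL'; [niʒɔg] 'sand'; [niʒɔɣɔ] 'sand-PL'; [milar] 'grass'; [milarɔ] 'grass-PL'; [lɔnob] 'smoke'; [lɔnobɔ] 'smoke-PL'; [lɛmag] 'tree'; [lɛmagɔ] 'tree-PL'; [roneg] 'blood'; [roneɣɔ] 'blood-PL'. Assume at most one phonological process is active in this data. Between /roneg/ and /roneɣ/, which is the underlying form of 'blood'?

In [roneg] and [roneɣɔ] the final segment of 'blood' alternates: [g] ~ [ɣ].
But 'egg' keeps [g] in both environments ([rɛlog], [rɛlogɔ]), so there is no rule changing /g/ to [ɣ] before the PL suffix.
So /ɣ/ is underlying, and a rule of word-final hardening — voiced fricatives become stops word-finally — gives [g].

/roneɣ/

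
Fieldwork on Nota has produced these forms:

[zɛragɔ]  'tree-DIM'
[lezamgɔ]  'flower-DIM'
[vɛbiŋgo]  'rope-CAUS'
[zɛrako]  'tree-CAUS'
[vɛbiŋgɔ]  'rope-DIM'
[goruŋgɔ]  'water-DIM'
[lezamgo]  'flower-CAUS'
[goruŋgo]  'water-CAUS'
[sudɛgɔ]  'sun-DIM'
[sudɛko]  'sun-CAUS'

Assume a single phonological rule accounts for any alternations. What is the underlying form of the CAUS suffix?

The CAUS suffix surfaces as [-go] and [-ko], depending on the final segment of the stem.
By contrast the DIM suffix keeps its initial [g] throughout — that segment must be underlying.
The CAUS suffix is therefore /-ko/ underlyingly, with post-nasal voicing: voiceless stops become voiced after a nasal.

/-ko/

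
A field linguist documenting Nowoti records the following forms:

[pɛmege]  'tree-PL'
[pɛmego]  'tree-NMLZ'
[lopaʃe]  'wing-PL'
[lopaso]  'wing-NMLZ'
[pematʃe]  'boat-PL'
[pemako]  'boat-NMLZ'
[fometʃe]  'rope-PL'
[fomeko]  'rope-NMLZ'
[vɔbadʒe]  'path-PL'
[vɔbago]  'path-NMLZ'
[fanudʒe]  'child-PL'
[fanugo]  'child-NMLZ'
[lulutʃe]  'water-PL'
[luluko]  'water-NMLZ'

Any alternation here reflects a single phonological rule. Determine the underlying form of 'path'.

The root 'path' surfaces as [vɔbadʒe] and [vɔbago], with a stem-final [dʒ] ~ [g] alternation.
The stem 'tree' ([pɛmege], [pɛmego]) shows [g] unchanged in both environments, so [g] cannot be basic with [dʒ] derived before the PL suffix.
So /dʒ/ is underlying, and a rule of depalatalization — palato-alveolar /tʃ/, /dʒ/ and /ʃ/ become [k], [g] and [s] when no front vowel follows — gives [g].

/vɔbadʒ/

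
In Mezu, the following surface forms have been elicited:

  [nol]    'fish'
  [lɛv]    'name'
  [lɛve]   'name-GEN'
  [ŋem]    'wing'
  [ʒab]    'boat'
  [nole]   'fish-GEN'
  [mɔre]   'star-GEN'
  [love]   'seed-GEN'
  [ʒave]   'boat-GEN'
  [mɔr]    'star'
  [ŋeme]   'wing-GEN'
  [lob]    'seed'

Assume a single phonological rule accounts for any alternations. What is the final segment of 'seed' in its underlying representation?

The root 'seed' surfaces as [lob] and [love], with a stem-final [b] ~ [v] alternation.
But 'name' keeps [v] in both environments ([lɛv], [lɛve]), so there is no rule changing /v/ to [b] in isolation.
So /b/ is underlying, and a rule of intervocalic spirantization — voiced stops become fricatives between vowels — gives [v].

/b/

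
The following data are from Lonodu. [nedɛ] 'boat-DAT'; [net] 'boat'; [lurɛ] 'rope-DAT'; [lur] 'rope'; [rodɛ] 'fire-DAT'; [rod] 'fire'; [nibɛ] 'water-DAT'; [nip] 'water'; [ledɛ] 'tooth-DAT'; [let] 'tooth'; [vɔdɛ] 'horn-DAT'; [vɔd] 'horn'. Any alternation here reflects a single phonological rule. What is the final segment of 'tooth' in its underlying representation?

/t/

The stem for 'tooth' ends in [d] in [ledɛ] but [t] in [let].
But 'fire' keeps [d] in both environments ([rodɛ], [rod]), so there is no rule changing /d/ to [t] in isolation.
The underlying segment must be /t/; voiceless stops become voiced between vowels, yielding [d] there.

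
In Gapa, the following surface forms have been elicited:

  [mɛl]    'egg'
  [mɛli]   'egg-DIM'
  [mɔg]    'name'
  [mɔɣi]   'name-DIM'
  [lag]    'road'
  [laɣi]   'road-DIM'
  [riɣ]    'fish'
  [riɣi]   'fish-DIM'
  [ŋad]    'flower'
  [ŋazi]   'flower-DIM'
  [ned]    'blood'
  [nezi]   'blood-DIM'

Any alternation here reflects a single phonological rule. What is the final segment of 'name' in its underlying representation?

/g/

The root 'name' surfaces as [mɔg] and [mɔɣi], with a stem-final [g] ~ [ɣ] alternation.
Compare 'fish', with invariant [ɣ] in [riɣ] and [riɣi]: an analysis with underlying /ɣ/ and a rule producing [g] in isolation would wrongly predict alternation here too.
The alternation reflects intervocalic spirantization: voiced stops become fricatives between vowels. /g/ is underlying.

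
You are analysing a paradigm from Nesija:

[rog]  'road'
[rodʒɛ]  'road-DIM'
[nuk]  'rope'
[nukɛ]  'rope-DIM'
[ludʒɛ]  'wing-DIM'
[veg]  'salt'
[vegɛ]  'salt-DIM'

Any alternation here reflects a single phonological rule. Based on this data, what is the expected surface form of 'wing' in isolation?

[lug]

In [rog] and [rodʒɛ] the final segment of 'road' alternates: [g] ~ [dʒ].
But 'salt' keeps [g] in both environments ([veg], [vegɛ]), so there is no rule changing /g/ to [dʒ] before the DIM suffix.
So /dʒ/ is underlying, and a rule of depalatalization — palato-alveolar /dʒ/ becomes [g] when no front vowel follows — gives [g].
From [ludʒɛ] the stem 'wing' is /ludʒ/; when no front vowel follows this yields [lug].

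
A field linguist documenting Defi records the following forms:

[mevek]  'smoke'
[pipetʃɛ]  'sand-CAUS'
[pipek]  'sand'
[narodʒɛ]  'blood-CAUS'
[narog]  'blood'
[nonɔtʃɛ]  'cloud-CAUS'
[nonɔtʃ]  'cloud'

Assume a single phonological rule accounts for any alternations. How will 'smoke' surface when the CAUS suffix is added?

In [pipetʃɛ] and [pipek] the final segment of 'sand' alternates: [tʃ] ~ [k].
Compare 'cloud', with invariant [tʃ] in [nonɔtʃɛ] and [nonɔtʃ]: an analysis with underlying /tʃ/ and a rule producing [k] in isolation would wrongly predict alternation here too.
So /k/ is underlying, and a rule of palatalization before a front vowel — /k/ and /g/ become palato-alveolar [tʃ] and [dʒ] before a front vowel — gives [tʃ].
From [mevek] the stem 'smoke' is /mevek/; before a front vowel this yields [mevetʃɛ].

[mevetʃɛ]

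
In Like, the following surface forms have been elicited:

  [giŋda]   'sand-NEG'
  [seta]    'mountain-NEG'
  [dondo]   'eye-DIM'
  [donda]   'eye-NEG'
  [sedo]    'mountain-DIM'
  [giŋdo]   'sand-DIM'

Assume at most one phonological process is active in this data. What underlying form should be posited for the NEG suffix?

/-ta/

The NEG morpheme has two allomorphs, [-da] and [-ta].
By contrast the DIM suffix keeps its initial [d] throughout — that segment must be underlying.
So the underlying form is /-ta/, and voiceless stops become voiced after a nasal.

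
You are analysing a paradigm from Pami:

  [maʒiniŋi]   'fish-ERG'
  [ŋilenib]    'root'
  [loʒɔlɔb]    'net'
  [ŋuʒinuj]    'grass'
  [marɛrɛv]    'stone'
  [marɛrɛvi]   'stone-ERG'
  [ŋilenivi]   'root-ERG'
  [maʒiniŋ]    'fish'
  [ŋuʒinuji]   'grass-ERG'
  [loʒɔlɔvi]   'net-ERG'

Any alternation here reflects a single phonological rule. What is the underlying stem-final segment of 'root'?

/b/

In [ŋilenib] and [ŋilenivi] the final segment of 'root' alternates: [b] ~ [v].
But 'stone' keeps [v] in both environments ([marɛrɛv], [marɛrɛvi]), so there is no rule changing /v/ to [b] in isolation.
Therefore /b/ is basic and [v] is derived by intervocalic spirantization (voiced stops become fricatives between vowels).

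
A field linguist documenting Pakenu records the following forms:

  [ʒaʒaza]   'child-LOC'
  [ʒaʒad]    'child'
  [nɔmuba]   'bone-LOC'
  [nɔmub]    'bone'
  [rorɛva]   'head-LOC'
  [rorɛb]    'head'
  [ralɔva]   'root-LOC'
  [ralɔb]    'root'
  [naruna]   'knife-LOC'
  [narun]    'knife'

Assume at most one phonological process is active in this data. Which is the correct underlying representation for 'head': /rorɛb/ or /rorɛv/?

The root 'head' surfaces as [rorɛva] and [rorɛb], with a stem-final [v] ~ [b] alternation.
The stem 'bone' ([nɔmuba], [nɔmub]) shows [b] unchanged in both environments, so [b] cannot be basic with [v] derived before the LOC suffix.
So /v/ is underlying, and a rule of word-final hardening — voiced fricatives become stops word-finally — gives [b].

/rorɛv/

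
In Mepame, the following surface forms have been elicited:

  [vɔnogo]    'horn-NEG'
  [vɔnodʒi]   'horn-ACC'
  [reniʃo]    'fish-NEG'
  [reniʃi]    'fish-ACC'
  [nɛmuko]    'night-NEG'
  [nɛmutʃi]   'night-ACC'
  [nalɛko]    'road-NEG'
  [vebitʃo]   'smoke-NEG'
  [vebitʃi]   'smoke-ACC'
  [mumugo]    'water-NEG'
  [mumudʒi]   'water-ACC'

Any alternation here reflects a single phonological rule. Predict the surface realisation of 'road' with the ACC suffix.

The root 'night' surfaces as [nɛmuko] and [nɛmutʃi], with a stem-final [k] ~ [tʃ] alternation.
Compare 'smoke', with invariant [tʃ] in [vebitʃo] and [vebitʃi]: an analysis with underlying /tʃ/ and a rule producing [k] before the NEG suffix would wrongly predict alternation here too.
Therefore /k/ is basic and [tʃ] is derived by palatalization before a front vowel (/k/ and /g/ become palato-alveolar [tʃ] and [dʒ] before a front vowel).
From [nalɛko] the stem 'road' is /nalɛk/; before a front vowel this yields [nalɛtʃi].

[nalɛtʃi]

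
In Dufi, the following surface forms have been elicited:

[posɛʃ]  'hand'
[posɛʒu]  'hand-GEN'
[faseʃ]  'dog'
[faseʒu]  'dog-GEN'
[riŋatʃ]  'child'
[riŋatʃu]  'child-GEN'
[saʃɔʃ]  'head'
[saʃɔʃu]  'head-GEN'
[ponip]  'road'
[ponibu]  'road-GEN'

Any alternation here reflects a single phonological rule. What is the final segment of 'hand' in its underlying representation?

'hand' shows [ʃ] ~ [ʒ] at the end of the stem ([posɛʃ] vs [posɛʒu]).
If /ʃ/ were underlying and a rule turned it into [ʒ] before the GEN suffix, 'head' would also alternate; but it has [ʃ] in both [saʃɔʃ] and [saʃɔʃu].
Therefore /ʒ/ is basic and [ʃ] is derived by word-final obstruent devoicing (voiced obstruents become voiceless word-finally).

/ʒ/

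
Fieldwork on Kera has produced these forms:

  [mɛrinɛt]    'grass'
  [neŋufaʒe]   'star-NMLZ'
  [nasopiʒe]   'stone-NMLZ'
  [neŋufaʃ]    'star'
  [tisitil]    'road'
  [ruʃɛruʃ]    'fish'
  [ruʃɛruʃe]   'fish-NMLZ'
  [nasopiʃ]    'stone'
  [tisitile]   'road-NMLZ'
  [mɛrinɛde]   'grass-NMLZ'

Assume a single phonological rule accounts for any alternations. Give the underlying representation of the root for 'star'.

/neŋufaʒ/

In [neŋufaʒe] and [neŋufaʃ] the final segment of 'star' alternates: [ʒ] ~ [ʃ].
Compare 'fish', with invariant [ʃ] in [ruʃɛruʃe] and [ruʃɛruʃ]: an analysis with underlying /ʃ/ and a rule producing [ʒ] before the NMLZ suffix would wrongly predict alternation here too.
The underlying segment must be /ʒ/; voiced obstruents become voiceless word-finally, yielding [ʃ] there.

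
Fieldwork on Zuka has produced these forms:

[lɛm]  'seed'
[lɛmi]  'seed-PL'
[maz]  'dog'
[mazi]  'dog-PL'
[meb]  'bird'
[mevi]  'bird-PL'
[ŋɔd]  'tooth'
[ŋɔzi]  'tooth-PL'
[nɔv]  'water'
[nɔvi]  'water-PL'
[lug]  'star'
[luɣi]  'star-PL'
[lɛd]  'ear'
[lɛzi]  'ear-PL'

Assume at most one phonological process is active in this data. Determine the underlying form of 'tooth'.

/ŋɔd/

The root 'tooth' surfaces as [ŋɔd] and [ŋɔzi], with a stem-final [d] ~ [z] alternation.
If /z/ were underlying and a rule turned it into [d] in isolation, 'dog' would also alternate; but it has [z] in both [maz] and [mazi].
The underlying segment must be /d/; voiced stops become fricatives between vowels, yielding [z] there.
So 'tooth' = /ŋɔd/.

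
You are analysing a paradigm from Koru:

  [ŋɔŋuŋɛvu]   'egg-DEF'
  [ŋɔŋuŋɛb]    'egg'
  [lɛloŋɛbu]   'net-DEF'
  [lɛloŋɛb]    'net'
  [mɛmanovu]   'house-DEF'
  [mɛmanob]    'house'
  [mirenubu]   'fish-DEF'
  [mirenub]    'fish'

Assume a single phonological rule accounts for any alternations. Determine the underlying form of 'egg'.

/ŋɔŋuŋɛv/

In [ŋɔŋuŋɛvu] and [ŋɔŋuŋɛb] the final segment of 'egg' alternates: [v] ~ [b].
But 'net' keeps [b] in both environments ([lɛloŋɛbu], [lɛloŋɛb]), so there is no rule changing /b/ to [v] before the DEF suffix.
So /v/ is underlying, and a rule of word-final hardening — voiced fricatives become stops word-finally — gives [b].
So 'egg' = /ŋɔŋuŋɛv/.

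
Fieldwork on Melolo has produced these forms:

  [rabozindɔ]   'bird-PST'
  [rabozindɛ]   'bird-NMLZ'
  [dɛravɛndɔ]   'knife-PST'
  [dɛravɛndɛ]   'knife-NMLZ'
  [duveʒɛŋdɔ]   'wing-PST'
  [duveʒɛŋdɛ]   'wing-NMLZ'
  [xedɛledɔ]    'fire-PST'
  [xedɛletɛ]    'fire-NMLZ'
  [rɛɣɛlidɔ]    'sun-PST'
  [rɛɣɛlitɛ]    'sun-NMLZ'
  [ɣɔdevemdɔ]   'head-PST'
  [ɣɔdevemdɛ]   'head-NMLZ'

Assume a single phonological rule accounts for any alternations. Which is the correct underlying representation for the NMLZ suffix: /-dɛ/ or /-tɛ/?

The NMLZ suffix surfaces as [-dɛ] and [-tɛ], depending on the final segment of the stem.
By contrast the PST suffix keeps its initial [d] throughout — that segment must be underlying.
So the underlying form is /-tɛ/, and voiceless stops become voiced after a nasal.

/-tɛ/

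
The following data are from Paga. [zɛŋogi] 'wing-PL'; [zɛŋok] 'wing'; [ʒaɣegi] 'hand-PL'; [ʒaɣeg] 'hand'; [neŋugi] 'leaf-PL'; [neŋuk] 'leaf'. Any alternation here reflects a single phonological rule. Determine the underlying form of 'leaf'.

The root 'leaf' surfaces as [neŋugi] and [neŋuk], with a stem-final [g] ~ [k] alternation.
Compare 'hand', with invariant [g] in [ʒaɣegi] and [ʒaɣeg]: an analysis with underlying /g/ and a rule producing [k] in isolation would wrongly predict alternation here too.
The underlying segment must be /k/; voiceless stops become voiced between vowels, yielding [g] there.

/neŋuk/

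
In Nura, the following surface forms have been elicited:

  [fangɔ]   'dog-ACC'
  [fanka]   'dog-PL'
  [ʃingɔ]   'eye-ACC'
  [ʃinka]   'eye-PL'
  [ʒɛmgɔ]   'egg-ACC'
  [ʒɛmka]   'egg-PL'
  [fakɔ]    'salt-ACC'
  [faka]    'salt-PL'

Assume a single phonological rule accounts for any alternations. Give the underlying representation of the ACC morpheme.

/-gɔ/

The ACC morpheme has two allomorphs, [-gɔ] and [-kɔ].
By contrast the PL suffix keeps its initial [k] throughout — that segment must be underlying.
So the underlying form is /-gɔ/, and voiced stops become voiceless after a vowel.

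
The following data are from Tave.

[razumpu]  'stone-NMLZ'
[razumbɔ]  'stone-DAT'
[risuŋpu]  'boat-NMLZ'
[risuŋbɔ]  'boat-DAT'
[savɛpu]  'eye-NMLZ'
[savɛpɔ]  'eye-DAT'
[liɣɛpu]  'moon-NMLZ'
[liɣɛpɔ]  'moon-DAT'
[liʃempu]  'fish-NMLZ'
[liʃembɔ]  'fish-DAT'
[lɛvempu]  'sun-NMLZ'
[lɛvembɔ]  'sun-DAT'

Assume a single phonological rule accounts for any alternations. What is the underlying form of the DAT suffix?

/-bɔ/

The DAT suffix surfaces as [-bɔ] and [-pɔ], depending on the final segment of the stem.
The NMLZ suffix, which begins with [p], is invariant after every stem; so [p] is not altered by any rule here.
The DAT suffix is therefore /-bɔ/ underlyingly, with post-vocalic devoicing: voiced stops become voiceless after a vowel.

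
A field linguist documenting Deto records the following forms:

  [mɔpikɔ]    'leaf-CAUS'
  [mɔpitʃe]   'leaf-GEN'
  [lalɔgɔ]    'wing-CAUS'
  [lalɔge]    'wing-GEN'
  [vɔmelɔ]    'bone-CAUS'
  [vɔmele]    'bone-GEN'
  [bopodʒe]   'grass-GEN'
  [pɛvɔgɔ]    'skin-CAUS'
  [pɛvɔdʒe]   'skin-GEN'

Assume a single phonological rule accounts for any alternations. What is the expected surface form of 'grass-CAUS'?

The stem for 'skin' ends in [g] in [pɛvɔgɔ] but [dʒ] in [pɛvɔdʒe].
If /g/ were underlying and a rule turned it into [dʒ] before the GEN suffix, 'wing' would also alternate; but it has [g] in both [lalɔgɔ] and [lalɔge].
The alternation reflects depalatalization: palato-alveolar /tʃ/ and /dʒ/ become [k] and [g] when no front vowel follows. /dʒ/ is underlying.
From [bopodʒe] the stem 'grass' is /bopodʒ/; when no front vowel follows this yields [bopogɔ].

[bopogɔ]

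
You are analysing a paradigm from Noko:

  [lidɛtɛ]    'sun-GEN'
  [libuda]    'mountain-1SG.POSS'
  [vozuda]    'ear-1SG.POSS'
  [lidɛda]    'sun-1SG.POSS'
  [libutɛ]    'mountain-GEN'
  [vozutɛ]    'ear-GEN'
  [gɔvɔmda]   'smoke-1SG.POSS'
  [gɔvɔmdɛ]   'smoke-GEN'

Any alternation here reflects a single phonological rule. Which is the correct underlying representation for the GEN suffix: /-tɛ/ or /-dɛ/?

/-tɛ/

The GEN morpheme has two allomorphs, [-dɛ] and [-tɛ].
By contrast the 1SG.POSS suffix keeps its initial [d] throughout — that segment must be underlying.
So the underlying form is /-tɛ/, and voiceless stops become voiced after a nasal.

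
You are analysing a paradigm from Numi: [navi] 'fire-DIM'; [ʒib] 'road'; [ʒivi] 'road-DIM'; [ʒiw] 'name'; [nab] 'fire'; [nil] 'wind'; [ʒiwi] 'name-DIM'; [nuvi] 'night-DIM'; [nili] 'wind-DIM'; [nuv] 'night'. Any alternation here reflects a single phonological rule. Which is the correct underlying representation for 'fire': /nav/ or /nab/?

/nab/

'fire' shows [b] ~ [v] at the end of the stem ([nab] vs [navi]).
The stem 'night' ([nuv], [nuvi]) shows [v] unchanged in both environments, so [v] cannot be basic with [b] derived in isolation.
Therefore /b/ is basic and [v] is derived by intervocalic spirantization (voiced stops become fricatives between vowels).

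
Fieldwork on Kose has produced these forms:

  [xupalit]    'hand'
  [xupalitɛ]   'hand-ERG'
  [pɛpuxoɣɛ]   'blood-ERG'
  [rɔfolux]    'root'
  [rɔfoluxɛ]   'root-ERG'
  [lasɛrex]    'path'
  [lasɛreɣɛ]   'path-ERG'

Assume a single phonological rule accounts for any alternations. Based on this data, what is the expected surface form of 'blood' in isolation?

The root 'path' surfaces as [lasɛrex] and [lasɛreɣɛ], with a stem-final [x] ~ [ɣ] alternation.
The stem 'root' ([rɔfolux], [rɔfoluxɛ]) shows [x] unchanged in both environments, so [x] cannot be basic with [ɣ] derived before the ERG suffix.
The alternation reflects word-final obstruent devoicing: voiced obstruents become voiceless word-finally. /ɣ/ is underlying.
From [pɛpuxoɣɛ] the stem 'blood' is /pɛpuxoɣ/; word-finally this yields [pɛpuxox].

[pɛpuxox]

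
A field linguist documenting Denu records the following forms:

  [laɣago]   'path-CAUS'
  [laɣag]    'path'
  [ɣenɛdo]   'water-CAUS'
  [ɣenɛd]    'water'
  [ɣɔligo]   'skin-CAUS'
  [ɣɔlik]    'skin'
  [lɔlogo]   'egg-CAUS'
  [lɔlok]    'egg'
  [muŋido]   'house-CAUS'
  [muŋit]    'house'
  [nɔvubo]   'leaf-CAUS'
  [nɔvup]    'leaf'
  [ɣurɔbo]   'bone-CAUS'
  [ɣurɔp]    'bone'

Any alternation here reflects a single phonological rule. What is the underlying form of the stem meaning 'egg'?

/lɔlok/

The root 'egg' surfaces as [lɔlogo] and [lɔlok], with a stem-final [g] ~ [k] alternation.
The stem 'path' ([laɣago], [laɣag]) shows [g] unchanged in both environments, so [g] cannot be basic with [k] derived in isolation.
So /k/ is underlying, and a rule of intervocalic voicing — voiceless stops become voiced between vowels — gives [g].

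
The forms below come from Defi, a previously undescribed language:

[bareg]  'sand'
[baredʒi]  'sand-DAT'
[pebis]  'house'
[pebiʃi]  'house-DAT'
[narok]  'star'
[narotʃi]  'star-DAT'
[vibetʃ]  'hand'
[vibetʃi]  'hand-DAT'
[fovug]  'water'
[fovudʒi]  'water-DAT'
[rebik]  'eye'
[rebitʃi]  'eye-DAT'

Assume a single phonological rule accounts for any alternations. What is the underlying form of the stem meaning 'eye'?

/rebik/

The root 'eye' surfaces as [rebik] and [rebitʃi], with a stem-final [k] ~ [tʃ] alternation.
The stem 'hand' ([vibetʃ], [vibetʃi]) shows [tʃ] unchanged in both environments, so [tʃ] cannot be basic with [k] derived in isolation.
The alternation reflects palatalization before a front vowel: /k/, /g/ and /s/ become palato-alveolar [tʃ], [dʒ] and [ʃ] before a front vowel. /k/ is underlying.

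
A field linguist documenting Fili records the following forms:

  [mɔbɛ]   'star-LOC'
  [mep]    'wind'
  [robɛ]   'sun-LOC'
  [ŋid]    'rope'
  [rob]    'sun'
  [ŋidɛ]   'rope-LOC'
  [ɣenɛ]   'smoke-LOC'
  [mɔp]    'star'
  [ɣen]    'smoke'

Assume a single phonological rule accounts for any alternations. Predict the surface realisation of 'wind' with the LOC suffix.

[mebɛ]

'star' shows [b] ~ [p] at the end of the stem ([mɔbɛ] vs [mɔp]).
If /b/ were underlying and a rule turned it into [p] in isolation, 'sun' would also alternate; but it has [b] in both [robɛ] and [rob].
So /p/ is underlying, and a rule of intervocalic voicing — voiceless stops become voiced between vowels — gives [b].
From [mep] the stem 'wind' is /mep/; between vowels this yields [mebɛ].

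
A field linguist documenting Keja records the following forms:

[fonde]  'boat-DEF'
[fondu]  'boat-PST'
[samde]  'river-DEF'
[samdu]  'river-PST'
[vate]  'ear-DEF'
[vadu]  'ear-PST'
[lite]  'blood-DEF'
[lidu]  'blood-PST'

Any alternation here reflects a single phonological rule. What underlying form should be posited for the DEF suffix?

The DEF suffix surfaces as [-de] and [-te], depending on the final segment of the stem.
The PST suffix, which begins with [d], is invariant after every stem; so [d] is not altered by any rule here.
The DEF suffix is therefore /-te/ underlyingly, with post-nasal voicing: voiceless stops become voiced after a nasal.

/-te/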